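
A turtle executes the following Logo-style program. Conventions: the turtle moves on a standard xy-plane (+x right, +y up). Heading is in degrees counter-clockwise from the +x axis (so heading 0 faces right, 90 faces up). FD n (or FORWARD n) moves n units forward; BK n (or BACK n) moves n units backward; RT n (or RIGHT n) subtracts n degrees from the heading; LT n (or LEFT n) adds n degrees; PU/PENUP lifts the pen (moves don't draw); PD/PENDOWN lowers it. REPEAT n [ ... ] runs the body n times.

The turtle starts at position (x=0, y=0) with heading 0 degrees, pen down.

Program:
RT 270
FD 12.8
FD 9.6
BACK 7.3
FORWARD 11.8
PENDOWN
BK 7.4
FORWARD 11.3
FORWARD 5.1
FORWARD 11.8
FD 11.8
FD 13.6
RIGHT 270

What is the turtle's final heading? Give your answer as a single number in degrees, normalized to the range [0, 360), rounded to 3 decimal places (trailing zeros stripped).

Answer: 180

Derivation:
Executing turtle program step by step:
Start: pos=(0,0), heading=0, pen down
RT 270: heading 0 -> 90
FD 12.8: (0,0) -> (0,12.8) [heading=90, draw]
FD 9.6: (0,12.8) -> (0,22.4) [heading=90, draw]
BK 7.3: (0,22.4) -> (0,15.1) [heading=90, draw]
FD 11.8: (0,15.1) -> (0,26.9) [heading=90, draw]
PD: pen down
BK 7.4: (0,26.9) -> (0,19.5) [heading=90, draw]
FD 11.3: (0,19.5) -> (0,30.8) [heading=90, draw]
FD 5.1: (0,30.8) -> (0,35.9) [heading=90, draw]
FD 11.8: (0,35.9) -> (0,47.7) [heading=90, draw]
FD 11.8: (0,47.7) -> (0,59.5) [heading=90, draw]
FD 13.6: (0,59.5) -> (0,73.1) [heading=90, draw]
RT 270: heading 90 -> 180
Final: pos=(0,73.1), heading=180, 10 segment(s) drawn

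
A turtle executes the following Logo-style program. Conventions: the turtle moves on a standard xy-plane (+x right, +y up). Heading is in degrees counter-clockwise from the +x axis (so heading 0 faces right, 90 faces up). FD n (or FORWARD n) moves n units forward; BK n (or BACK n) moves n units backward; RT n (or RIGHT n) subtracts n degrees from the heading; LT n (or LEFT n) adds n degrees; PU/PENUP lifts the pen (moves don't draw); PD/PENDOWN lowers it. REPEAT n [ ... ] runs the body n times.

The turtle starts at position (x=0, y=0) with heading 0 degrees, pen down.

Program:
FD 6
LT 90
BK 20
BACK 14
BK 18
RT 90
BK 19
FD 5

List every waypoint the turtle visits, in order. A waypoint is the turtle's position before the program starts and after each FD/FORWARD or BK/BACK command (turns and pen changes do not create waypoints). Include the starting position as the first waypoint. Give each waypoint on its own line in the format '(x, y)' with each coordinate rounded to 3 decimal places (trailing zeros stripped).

Answer: (0, 0)
(6, 0)
(6, -20)
(6, -34)
(6, -52)
(-13, -52)
(-8, -52)

Derivation:
Executing turtle program step by step:
Start: pos=(0,0), heading=0, pen down
FD 6: (0,0) -> (6,0) [heading=0, draw]
LT 90: heading 0 -> 90
BK 20: (6,0) -> (6,-20) [heading=90, draw]
BK 14: (6,-20) -> (6,-34) [heading=90, draw]
BK 18: (6,-34) -> (6,-52) [heading=90, draw]
RT 90: heading 90 -> 0
BK 19: (6,-52) -> (-13,-52) [heading=0, draw]
FD 5: (-13,-52) -> (-8,-52) [heading=0, draw]
Final: pos=(-8,-52), heading=0, 6 segment(s) drawn
Waypoints (7 total):
(0, 0)
(6, 0)
(6, -20)
(6, -34)
(6, -52)
(-13, -52)
(-8, -52)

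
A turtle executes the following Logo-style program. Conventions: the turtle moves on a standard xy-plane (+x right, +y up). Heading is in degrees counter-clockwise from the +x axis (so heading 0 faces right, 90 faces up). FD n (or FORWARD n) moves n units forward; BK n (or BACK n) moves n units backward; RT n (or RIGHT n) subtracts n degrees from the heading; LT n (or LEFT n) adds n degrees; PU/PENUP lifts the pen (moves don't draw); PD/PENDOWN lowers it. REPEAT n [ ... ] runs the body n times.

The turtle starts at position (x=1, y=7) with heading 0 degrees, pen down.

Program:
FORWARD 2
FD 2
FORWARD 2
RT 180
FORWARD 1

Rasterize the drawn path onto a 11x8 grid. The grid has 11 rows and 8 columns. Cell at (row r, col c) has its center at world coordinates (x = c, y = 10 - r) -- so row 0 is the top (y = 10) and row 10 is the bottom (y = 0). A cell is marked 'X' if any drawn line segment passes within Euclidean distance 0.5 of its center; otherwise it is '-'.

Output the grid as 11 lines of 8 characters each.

Answer: --------
--------
--------
-XXXXXXX
--------
--------
--------
--------
--------
--------
--------

Derivation:
Segment 0: (1,7) -> (3,7)
Segment 1: (3,7) -> (5,7)
Segment 2: (5,7) -> (7,7)
Segment 3: (7,7) -> (6,7)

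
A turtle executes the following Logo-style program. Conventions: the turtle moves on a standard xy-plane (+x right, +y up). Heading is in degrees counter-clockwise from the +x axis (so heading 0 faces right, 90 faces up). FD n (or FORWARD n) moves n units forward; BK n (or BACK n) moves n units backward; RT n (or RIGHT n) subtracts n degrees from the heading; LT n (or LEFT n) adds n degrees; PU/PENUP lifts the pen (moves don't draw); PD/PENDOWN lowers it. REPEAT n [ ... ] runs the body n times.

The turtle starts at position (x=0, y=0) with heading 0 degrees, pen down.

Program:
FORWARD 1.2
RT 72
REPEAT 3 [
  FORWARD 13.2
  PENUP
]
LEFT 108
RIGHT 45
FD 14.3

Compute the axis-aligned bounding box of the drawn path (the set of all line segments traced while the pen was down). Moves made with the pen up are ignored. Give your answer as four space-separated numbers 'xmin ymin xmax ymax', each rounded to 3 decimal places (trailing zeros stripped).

Answer: 0 -12.554 5.279 0

Derivation:
Executing turtle program step by step:
Start: pos=(0,0), heading=0, pen down
FD 1.2: (0,0) -> (1.2,0) [heading=0, draw]
RT 72: heading 0 -> 288
REPEAT 3 [
  -- iteration 1/3 --
  FD 13.2: (1.2,0) -> (5.279,-12.554) [heading=288, draw]
  PU: pen up
  -- iteration 2/3 --
  FD 13.2: (5.279,-12.554) -> (9.358,-25.108) [heading=288, move]
  PU: pen up
  -- iteration 3/3 --
  FD 13.2: (9.358,-25.108) -> (13.437,-37.662) [heading=288, move]
  PU: pen up
]
LT 108: heading 288 -> 36
RT 45: heading 36 -> 351
FD 14.3: (13.437,-37.662) -> (27.561,-39.899) [heading=351, move]
Final: pos=(27.561,-39.899), heading=351, 2 segment(s) drawn

Segment endpoints: x in {0, 1.2, 5.279}, y in {-12.554, 0}
xmin=0, ymin=-12.554, xmax=5.279, ymax=0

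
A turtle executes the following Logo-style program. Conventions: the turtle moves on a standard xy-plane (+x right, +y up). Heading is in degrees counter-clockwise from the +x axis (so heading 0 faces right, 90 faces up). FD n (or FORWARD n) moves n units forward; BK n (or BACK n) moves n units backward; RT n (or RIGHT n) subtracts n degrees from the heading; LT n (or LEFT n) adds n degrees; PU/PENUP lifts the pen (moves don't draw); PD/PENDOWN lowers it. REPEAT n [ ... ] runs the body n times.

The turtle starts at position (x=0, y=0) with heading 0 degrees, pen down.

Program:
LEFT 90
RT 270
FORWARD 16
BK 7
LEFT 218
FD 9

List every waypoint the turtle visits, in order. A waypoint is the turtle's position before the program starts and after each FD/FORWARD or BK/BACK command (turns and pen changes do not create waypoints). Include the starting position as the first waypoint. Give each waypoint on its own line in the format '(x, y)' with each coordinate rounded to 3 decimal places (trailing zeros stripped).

Executing turtle program step by step:
Start: pos=(0,0), heading=0, pen down
LT 90: heading 0 -> 90
RT 270: heading 90 -> 180
FD 16: (0,0) -> (-16,0) [heading=180, draw]
BK 7: (-16,0) -> (-9,0) [heading=180, draw]
LT 218: heading 180 -> 38
FD 9: (-9,0) -> (-1.908,5.541) [heading=38, draw]
Final: pos=(-1.908,5.541), heading=38, 3 segment(s) drawn
Waypoints (4 total):
(0, 0)
(-16, 0)
(-9, 0)
(-1.908, 5.541)

Answer: (0, 0)
(-16, 0)
(-9, 0)
(-1.908, 5.541)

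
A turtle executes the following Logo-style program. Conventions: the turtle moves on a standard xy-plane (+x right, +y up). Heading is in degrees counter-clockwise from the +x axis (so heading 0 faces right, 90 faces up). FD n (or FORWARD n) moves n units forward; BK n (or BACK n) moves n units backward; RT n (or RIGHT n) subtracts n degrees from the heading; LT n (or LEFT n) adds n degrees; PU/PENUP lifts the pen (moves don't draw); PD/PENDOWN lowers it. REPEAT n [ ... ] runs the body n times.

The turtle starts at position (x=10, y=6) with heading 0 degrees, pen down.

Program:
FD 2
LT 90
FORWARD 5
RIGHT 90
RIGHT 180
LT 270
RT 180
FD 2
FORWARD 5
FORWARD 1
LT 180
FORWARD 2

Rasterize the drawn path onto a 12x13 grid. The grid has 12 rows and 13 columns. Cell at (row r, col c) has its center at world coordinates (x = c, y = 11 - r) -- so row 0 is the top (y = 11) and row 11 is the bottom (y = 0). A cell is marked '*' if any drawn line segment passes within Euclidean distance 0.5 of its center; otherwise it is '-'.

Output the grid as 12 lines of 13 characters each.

Segment 0: (10,6) -> (12,6)
Segment 1: (12,6) -> (12,11)
Segment 2: (12,11) -> (12,9)
Segment 3: (12,9) -> (12,4)
Segment 4: (12,4) -> (12,3)
Segment 5: (12,3) -> (12,5)

Answer: ------------*
------------*
------------*
------------*
------------*
----------***
------------*
------------*
------------*
-------------
-------------
-------------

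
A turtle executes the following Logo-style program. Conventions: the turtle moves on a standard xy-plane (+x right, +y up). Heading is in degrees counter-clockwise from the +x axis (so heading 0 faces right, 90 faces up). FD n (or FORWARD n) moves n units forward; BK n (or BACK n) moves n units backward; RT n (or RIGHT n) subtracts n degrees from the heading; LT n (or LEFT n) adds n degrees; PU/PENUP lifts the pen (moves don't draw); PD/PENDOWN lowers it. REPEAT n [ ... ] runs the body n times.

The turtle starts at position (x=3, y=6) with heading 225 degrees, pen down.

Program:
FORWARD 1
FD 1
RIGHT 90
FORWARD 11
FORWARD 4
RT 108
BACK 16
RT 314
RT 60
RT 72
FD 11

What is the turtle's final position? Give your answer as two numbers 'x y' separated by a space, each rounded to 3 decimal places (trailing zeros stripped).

Executing turtle program step by step:
Start: pos=(3,6), heading=225, pen down
FD 1: (3,6) -> (2.293,5.293) [heading=225, draw]
FD 1: (2.293,5.293) -> (1.586,4.586) [heading=225, draw]
RT 90: heading 225 -> 135
FD 11: (1.586,4.586) -> (-6.192,12.364) [heading=135, draw]
FD 4: (-6.192,12.364) -> (-9.021,15.192) [heading=135, draw]
RT 108: heading 135 -> 27
BK 16: (-9.021,15.192) -> (-23.277,7.929) [heading=27, draw]
RT 314: heading 27 -> 73
RT 60: heading 73 -> 13
RT 72: heading 13 -> 301
FD 11: (-23.277,7.929) -> (-17.612,-1.5) [heading=301, draw]
Final: pos=(-17.612,-1.5), heading=301, 6 segment(s) drawn

Answer: -17.612 -1.5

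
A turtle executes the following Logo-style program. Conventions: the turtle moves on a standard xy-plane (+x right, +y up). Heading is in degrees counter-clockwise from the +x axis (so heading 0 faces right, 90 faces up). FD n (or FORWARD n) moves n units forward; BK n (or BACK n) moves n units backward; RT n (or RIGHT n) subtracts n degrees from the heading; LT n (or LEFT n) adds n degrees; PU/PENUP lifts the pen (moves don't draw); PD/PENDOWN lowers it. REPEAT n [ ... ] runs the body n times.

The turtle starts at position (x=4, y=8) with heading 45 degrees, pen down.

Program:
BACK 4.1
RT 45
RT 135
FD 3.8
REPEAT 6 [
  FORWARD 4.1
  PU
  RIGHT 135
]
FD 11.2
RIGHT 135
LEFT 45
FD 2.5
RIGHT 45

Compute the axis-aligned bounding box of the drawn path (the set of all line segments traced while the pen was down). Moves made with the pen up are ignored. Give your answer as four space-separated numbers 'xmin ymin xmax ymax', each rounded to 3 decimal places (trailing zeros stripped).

Answer: -4.485 -0.485 4 8

Derivation:
Executing turtle program step by step:
Start: pos=(4,8), heading=45, pen down
BK 4.1: (4,8) -> (1.101,5.101) [heading=45, draw]
RT 45: heading 45 -> 0
RT 135: heading 0 -> 225
FD 3.8: (1.101,5.101) -> (-1.586,2.414) [heading=225, draw]
REPEAT 6 [
  -- iteration 1/6 --
  FD 4.1: (-1.586,2.414) -> (-4.485,-0.485) [heading=225, draw]
  PU: pen up
  RT 135: heading 225 -> 90
  -- iteration 2/6 --
  FD 4.1: (-4.485,-0.485) -> (-4.485,3.615) [heading=90, move]
  PU: pen up
  RT 135: heading 90 -> 315
  -- iteration 3/6 --
  FD 4.1: (-4.485,3.615) -> (-1.586,0.716) [heading=315, move]
  PU: pen up
  RT 135: heading 315 -> 180
  -- iteration 4/6 --
  FD 4.1: (-1.586,0.716) -> (-5.686,0.716) [heading=180, move]
  PU: pen up
  RT 135: heading 180 -> 45
  -- iteration 5/6 --
  FD 4.1: (-5.686,0.716) -> (-2.787,3.615) [heading=45, move]
  PU: pen up
  RT 135: heading 45 -> 270
  -- iteration 6/6 --
  FD 4.1: (-2.787,3.615) -> (-2.787,-0.485) [heading=270, move]
  PU: pen up
  RT 135: heading 270 -> 135
]
FD 11.2: (-2.787,-0.485) -> (-10.707,7.434) [heading=135, move]
RT 135: heading 135 -> 0
LT 45: heading 0 -> 45
FD 2.5: (-10.707,7.434) -> (-8.939,9.202) [heading=45, move]
RT 45: heading 45 -> 0
Final: pos=(-8.939,9.202), heading=0, 3 segment(s) drawn

Segment endpoints: x in {-4.485, -1.586, 1.101, 4}, y in {-0.485, 2.414, 5.101, 8}
xmin=-4.485, ymin=-0.485, xmax=4, ymax=8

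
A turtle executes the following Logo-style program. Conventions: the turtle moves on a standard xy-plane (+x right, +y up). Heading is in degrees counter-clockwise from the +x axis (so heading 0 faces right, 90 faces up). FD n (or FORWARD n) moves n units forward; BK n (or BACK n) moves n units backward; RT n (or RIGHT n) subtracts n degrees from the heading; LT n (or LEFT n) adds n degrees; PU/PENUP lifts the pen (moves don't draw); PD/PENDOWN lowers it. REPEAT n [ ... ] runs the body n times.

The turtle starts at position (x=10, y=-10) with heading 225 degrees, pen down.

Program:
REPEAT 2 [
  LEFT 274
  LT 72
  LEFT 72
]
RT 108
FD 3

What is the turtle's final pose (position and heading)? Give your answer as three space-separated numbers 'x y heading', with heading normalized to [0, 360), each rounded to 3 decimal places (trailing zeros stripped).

Executing turtle program step by step:
Start: pos=(10,-10), heading=225, pen down
REPEAT 2 [
  -- iteration 1/2 --
  LT 274: heading 225 -> 139
  LT 72: heading 139 -> 211
  LT 72: heading 211 -> 283
  -- iteration 2/2 --
  LT 274: heading 283 -> 197
  LT 72: heading 197 -> 269
  LT 72: heading 269 -> 341
]
RT 108: heading 341 -> 233
FD 3: (10,-10) -> (8.195,-12.396) [heading=233, draw]
Final: pos=(8.195,-12.396), heading=233, 1 segment(s) drawn

Answer: 8.195 -12.396 233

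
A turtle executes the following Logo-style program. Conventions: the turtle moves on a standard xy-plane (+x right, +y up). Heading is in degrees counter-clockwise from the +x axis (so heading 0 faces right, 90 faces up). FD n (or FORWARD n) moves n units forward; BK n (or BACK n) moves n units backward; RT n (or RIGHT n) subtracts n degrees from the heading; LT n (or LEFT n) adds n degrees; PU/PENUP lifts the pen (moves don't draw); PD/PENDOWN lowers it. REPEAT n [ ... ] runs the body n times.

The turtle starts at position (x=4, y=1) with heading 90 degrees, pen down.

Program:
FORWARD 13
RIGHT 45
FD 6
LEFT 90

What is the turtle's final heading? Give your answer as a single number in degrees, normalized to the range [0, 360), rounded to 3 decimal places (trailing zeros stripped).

Executing turtle program step by step:
Start: pos=(4,1), heading=90, pen down
FD 13: (4,1) -> (4,14) [heading=90, draw]
RT 45: heading 90 -> 45
FD 6: (4,14) -> (8.243,18.243) [heading=45, draw]
LT 90: heading 45 -> 135
Final: pos=(8.243,18.243), heading=135, 2 segment(s) drawn

Answer: 135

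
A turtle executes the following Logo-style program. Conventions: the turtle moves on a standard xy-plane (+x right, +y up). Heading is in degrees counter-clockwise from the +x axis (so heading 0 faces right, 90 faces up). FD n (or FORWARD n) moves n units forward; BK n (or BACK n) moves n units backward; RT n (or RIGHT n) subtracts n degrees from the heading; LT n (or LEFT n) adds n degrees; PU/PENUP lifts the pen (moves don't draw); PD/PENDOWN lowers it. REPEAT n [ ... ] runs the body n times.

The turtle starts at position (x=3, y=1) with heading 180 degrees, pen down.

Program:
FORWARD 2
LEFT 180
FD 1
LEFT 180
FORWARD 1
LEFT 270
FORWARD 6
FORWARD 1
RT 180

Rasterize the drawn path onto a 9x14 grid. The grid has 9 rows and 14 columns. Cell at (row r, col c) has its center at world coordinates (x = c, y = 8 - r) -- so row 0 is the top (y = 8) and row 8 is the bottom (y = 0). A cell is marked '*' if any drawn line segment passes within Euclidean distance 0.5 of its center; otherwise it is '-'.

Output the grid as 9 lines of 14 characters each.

Answer: -*------------
-*------------
-*------------
-*------------
-*------------
-*------------
-*------------
-***----------
--------------

Derivation:
Segment 0: (3,1) -> (1,1)
Segment 1: (1,1) -> (2,1)
Segment 2: (2,1) -> (1,1)
Segment 3: (1,1) -> (1,7)
Segment 4: (1,7) -> (1,8)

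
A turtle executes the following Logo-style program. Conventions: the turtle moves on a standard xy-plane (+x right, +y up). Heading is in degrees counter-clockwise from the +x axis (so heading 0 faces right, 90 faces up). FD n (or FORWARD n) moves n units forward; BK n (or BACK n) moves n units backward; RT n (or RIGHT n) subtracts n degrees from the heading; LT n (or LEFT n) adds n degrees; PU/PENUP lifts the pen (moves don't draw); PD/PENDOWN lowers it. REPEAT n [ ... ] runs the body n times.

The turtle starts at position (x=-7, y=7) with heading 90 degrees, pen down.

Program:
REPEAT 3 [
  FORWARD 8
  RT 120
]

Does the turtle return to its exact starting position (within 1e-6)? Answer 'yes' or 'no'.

Executing turtle program step by step:
Start: pos=(-7,7), heading=90, pen down
REPEAT 3 [
  -- iteration 1/3 --
  FD 8: (-7,7) -> (-7,15) [heading=90, draw]
  RT 120: heading 90 -> 330
  -- iteration 2/3 --
  FD 8: (-7,15) -> (-0.072,11) [heading=330, draw]
  RT 120: heading 330 -> 210
  -- iteration 3/3 --
  FD 8: (-0.072,11) -> (-7,7) [heading=210, draw]
  RT 120: heading 210 -> 90
]
Final: pos=(-7,7), heading=90, 3 segment(s) drawn

Start position: (-7, 7)
Final position: (-7, 7)
Distance = 0; < 1e-6 -> CLOSED

Answer: yes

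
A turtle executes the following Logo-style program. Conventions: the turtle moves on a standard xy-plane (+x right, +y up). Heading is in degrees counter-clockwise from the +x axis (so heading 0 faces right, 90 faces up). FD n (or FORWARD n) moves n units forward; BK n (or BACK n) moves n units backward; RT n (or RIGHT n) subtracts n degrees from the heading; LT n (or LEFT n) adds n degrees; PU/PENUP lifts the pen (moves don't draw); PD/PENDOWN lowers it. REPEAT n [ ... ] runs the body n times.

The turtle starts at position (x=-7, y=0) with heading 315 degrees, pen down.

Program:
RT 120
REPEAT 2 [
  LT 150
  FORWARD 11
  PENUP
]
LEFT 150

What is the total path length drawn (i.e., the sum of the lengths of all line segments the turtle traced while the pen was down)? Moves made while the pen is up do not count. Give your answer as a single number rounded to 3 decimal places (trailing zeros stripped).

Answer: 11

Derivation:
Executing turtle program step by step:
Start: pos=(-7,0), heading=315, pen down
RT 120: heading 315 -> 195
REPEAT 2 [
  -- iteration 1/2 --
  LT 150: heading 195 -> 345
  FD 11: (-7,0) -> (3.625,-2.847) [heading=345, draw]
  PU: pen up
  -- iteration 2/2 --
  LT 150: heading 345 -> 135
  FD 11: (3.625,-2.847) -> (-4.153,4.931) [heading=135, move]
  PU: pen up
]
LT 150: heading 135 -> 285
Final: pos=(-4.153,4.931), heading=285, 1 segment(s) drawn

Segment lengths:
  seg 1: (-7,0) -> (3.625,-2.847), length = 11
Total = 11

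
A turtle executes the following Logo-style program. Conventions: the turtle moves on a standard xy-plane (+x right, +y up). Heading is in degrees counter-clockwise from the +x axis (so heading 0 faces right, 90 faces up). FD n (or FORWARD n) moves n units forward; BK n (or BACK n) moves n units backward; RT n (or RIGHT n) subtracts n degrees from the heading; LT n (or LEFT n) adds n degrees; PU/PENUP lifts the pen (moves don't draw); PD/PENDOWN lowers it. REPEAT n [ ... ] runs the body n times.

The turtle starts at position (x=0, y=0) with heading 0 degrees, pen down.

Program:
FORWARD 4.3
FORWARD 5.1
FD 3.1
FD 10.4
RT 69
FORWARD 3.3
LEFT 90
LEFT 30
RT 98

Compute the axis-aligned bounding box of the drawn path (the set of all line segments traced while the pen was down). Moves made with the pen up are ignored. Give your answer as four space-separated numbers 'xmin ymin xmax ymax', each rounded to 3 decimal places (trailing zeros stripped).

Executing turtle program step by step:
Start: pos=(0,0), heading=0, pen down
FD 4.3: (0,0) -> (4.3,0) [heading=0, draw]
FD 5.1: (4.3,0) -> (9.4,0) [heading=0, draw]
FD 3.1: (9.4,0) -> (12.5,0) [heading=0, draw]
FD 10.4: (12.5,0) -> (22.9,0) [heading=0, draw]
RT 69: heading 0 -> 291
FD 3.3: (22.9,0) -> (24.083,-3.081) [heading=291, draw]
LT 90: heading 291 -> 21
LT 30: heading 21 -> 51
RT 98: heading 51 -> 313
Final: pos=(24.083,-3.081), heading=313, 5 segment(s) drawn

Segment endpoints: x in {0, 4.3, 9.4, 12.5, 22.9, 24.083}, y in {-3.081, 0}
xmin=0, ymin=-3.081, xmax=24.083, ymax=0

Answer: 0 -3.081 24.083 0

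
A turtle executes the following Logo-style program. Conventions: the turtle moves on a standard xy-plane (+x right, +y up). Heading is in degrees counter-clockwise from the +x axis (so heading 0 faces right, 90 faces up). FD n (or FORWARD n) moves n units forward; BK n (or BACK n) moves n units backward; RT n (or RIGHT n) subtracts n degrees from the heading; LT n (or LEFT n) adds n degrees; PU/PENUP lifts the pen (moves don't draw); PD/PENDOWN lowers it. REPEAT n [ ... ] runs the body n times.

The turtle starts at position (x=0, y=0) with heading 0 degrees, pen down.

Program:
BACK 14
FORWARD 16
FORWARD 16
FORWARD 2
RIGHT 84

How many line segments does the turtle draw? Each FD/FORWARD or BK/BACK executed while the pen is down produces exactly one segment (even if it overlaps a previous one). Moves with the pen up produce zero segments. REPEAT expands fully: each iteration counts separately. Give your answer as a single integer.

Answer: 4

Derivation:
Executing turtle program step by step:
Start: pos=(0,0), heading=0, pen down
BK 14: (0,0) -> (-14,0) [heading=0, draw]
FD 16: (-14,0) -> (2,0) [heading=0, draw]
FD 16: (2,0) -> (18,0) [heading=0, draw]
FD 2: (18,0) -> (20,0) [heading=0, draw]
RT 84: heading 0 -> 276
Final: pos=(20,0), heading=276, 4 segment(s) drawn
Segments drawn: 4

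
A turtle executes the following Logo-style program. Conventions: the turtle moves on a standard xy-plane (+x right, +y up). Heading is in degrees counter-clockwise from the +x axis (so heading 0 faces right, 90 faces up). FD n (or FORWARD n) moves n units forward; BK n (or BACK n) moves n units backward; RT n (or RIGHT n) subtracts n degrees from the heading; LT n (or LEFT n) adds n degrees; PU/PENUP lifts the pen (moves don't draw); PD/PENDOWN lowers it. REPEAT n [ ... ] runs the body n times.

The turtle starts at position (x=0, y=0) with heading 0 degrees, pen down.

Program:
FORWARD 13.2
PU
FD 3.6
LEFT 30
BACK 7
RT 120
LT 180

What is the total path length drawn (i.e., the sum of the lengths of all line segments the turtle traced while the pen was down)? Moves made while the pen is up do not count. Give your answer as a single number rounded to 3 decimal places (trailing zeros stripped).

Executing turtle program step by step:
Start: pos=(0,0), heading=0, pen down
FD 13.2: (0,0) -> (13.2,0) [heading=0, draw]
PU: pen up
FD 3.6: (13.2,0) -> (16.8,0) [heading=0, move]
LT 30: heading 0 -> 30
BK 7: (16.8,0) -> (10.738,-3.5) [heading=30, move]
RT 120: heading 30 -> 270
LT 180: heading 270 -> 90
Final: pos=(10.738,-3.5), heading=90, 1 segment(s) drawn

Segment lengths:
  seg 1: (0,0) -> (13.2,0), length = 13.2
Total = 13.2

Answer: 13.2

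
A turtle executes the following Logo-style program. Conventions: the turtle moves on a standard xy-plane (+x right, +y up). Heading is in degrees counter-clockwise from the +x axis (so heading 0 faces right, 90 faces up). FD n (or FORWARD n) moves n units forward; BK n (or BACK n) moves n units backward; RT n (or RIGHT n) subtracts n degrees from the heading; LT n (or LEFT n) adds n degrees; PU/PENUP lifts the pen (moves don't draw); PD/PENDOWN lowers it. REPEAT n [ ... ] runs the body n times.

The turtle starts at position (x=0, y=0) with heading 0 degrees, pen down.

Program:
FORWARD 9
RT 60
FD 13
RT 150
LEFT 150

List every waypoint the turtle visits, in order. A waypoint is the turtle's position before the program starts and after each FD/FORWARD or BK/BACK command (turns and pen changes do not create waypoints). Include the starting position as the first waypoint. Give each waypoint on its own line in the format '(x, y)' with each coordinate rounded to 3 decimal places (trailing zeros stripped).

Answer: (0, 0)
(9, 0)
(15.5, -11.258)

Derivation:
Executing turtle program step by step:
Start: pos=(0,0), heading=0, pen down
FD 9: (0,0) -> (9,0) [heading=0, draw]
RT 60: heading 0 -> 300
FD 13: (9,0) -> (15.5,-11.258) [heading=300, draw]
RT 150: heading 300 -> 150
LT 150: heading 150 -> 300
Final: pos=(15.5,-11.258), heading=300, 2 segment(s) drawn
Waypoints (3 total):
(0, 0)
(9, 0)
(15.5, -11.258)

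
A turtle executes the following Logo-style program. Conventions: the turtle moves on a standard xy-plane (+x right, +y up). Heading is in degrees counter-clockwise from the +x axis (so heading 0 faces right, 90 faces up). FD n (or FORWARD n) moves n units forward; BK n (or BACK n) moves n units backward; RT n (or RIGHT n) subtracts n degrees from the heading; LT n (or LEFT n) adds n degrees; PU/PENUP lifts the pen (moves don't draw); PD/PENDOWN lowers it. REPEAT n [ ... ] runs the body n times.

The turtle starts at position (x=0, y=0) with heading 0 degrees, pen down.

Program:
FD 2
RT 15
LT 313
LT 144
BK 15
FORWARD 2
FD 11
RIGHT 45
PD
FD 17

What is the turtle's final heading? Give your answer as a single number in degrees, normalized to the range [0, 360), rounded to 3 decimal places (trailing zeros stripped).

Executing turtle program step by step:
Start: pos=(0,0), heading=0, pen down
FD 2: (0,0) -> (2,0) [heading=0, draw]
RT 15: heading 0 -> 345
LT 313: heading 345 -> 298
LT 144: heading 298 -> 82
BK 15: (2,0) -> (-0.088,-14.854) [heading=82, draw]
FD 2: (-0.088,-14.854) -> (0.191,-12.873) [heading=82, draw]
FD 11: (0.191,-12.873) -> (1.722,-1.981) [heading=82, draw]
RT 45: heading 82 -> 37
PD: pen down
FD 17: (1.722,-1.981) -> (15.298,8.25) [heading=37, draw]
Final: pos=(15.298,8.25), heading=37, 5 segment(s) drawn

Answer: 37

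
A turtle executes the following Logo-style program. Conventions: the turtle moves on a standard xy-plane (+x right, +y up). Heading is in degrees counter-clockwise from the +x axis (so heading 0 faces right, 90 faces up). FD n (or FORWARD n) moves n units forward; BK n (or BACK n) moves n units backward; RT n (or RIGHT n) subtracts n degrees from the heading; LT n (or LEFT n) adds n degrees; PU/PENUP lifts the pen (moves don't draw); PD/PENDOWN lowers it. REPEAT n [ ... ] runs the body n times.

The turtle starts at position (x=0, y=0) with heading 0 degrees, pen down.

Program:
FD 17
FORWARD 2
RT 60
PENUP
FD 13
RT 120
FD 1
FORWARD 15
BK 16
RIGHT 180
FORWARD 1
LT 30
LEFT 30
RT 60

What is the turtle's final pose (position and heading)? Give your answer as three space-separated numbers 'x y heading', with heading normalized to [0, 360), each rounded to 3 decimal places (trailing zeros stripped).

Executing turtle program step by step:
Start: pos=(0,0), heading=0, pen down
FD 17: (0,0) -> (17,0) [heading=0, draw]
FD 2: (17,0) -> (19,0) [heading=0, draw]
RT 60: heading 0 -> 300
PU: pen up
FD 13: (19,0) -> (25.5,-11.258) [heading=300, move]
RT 120: heading 300 -> 180
FD 1: (25.5,-11.258) -> (24.5,-11.258) [heading=180, move]
FD 15: (24.5,-11.258) -> (9.5,-11.258) [heading=180, move]
BK 16: (9.5,-11.258) -> (25.5,-11.258) [heading=180, move]
RT 180: heading 180 -> 0
FD 1: (25.5,-11.258) -> (26.5,-11.258) [heading=0, move]
LT 30: heading 0 -> 30
LT 30: heading 30 -> 60
RT 60: heading 60 -> 0
Final: pos=(26.5,-11.258), heading=0, 2 segment(s) drawn

Answer: 26.5 -11.258 0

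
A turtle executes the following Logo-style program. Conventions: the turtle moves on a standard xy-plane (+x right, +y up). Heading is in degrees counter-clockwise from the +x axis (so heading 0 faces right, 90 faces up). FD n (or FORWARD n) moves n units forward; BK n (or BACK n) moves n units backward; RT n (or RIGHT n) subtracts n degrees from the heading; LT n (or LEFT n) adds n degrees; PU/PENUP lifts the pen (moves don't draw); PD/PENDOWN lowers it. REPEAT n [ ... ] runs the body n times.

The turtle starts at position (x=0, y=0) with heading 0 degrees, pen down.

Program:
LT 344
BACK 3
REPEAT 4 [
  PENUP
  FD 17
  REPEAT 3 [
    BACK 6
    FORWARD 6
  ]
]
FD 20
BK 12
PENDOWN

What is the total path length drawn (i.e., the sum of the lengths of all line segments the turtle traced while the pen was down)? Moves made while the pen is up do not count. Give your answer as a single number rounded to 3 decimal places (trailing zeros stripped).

Executing turtle program step by step:
Start: pos=(0,0), heading=0, pen down
LT 344: heading 0 -> 344
BK 3: (0,0) -> (-2.884,0.827) [heading=344, draw]
REPEAT 4 [
  -- iteration 1/4 --
  PU: pen up
  FD 17: (-2.884,0.827) -> (13.458,-3.859) [heading=344, move]
  REPEAT 3 [
    -- iteration 1/3 --
    BK 6: (13.458,-3.859) -> (7.69,-2.205) [heading=344, move]
    FD 6: (7.69,-2.205) -> (13.458,-3.859) [heading=344, move]
    -- iteration 2/3 --
    BK 6: (13.458,-3.859) -> (7.69,-2.205) [heading=344, move]
    FD 6: (7.69,-2.205) -> (13.458,-3.859) [heading=344, move]
    -- iteration 3/3 --
    BK 6: (13.458,-3.859) -> (7.69,-2.205) [heading=344, move]
    FD 6: (7.69,-2.205) -> (13.458,-3.859) [heading=344, move]
  ]
  -- iteration 2/4 --
  PU: pen up
  FD 17: (13.458,-3.859) -> (29.799,-8.545) [heading=344, move]
  REPEAT 3 [
    -- iteration 1/3 --
    BK 6: (29.799,-8.545) -> (24.032,-6.891) [heading=344, move]
    FD 6: (24.032,-6.891) -> (29.799,-8.545) [heading=344, move]
    -- iteration 2/3 --
    BK 6: (29.799,-8.545) -> (24.032,-6.891) [heading=344, move]
    FD 6: (24.032,-6.891) -> (29.799,-8.545) [heading=344, move]
    -- iteration 3/3 --
    BK 6: (29.799,-8.545) -> (24.032,-6.891) [heading=344, move]
    FD 6: (24.032,-6.891) -> (29.799,-8.545) [heading=344, move]
  ]
  -- iteration 3/4 --
  PU: pen up
  FD 17: (29.799,-8.545) -> (46.141,-13.231) [heading=344, move]
  REPEAT 3 [
    -- iteration 1/3 --
    BK 6: (46.141,-13.231) -> (40.373,-11.577) [heading=344, move]
    FD 6: (40.373,-11.577) -> (46.141,-13.231) [heading=344, move]
    -- iteration 2/3 --
    BK 6: (46.141,-13.231) -> (40.373,-11.577) [heading=344, move]
    FD 6: (40.373,-11.577) -> (46.141,-13.231) [heading=344, move]
    -- iteration 3/3 --
    BK 6: (46.141,-13.231) -> (40.373,-11.577) [heading=344, move]
    FD 6: (40.373,-11.577) -> (46.141,-13.231) [heading=344, move]
  ]
  -- iteration 4/4 --
  PU: pen up
  FD 17: (46.141,-13.231) -> (62.482,-17.916) [heading=344, move]
  REPEAT 3 [
    -- iteration 1/3 --
    BK 6: (62.482,-17.916) -> (56.714,-16.263) [heading=344, move]
    FD 6: (56.714,-16.263) -> (62.482,-17.916) [heading=344, move]
    -- iteration 2/3 --
    BK 6: (62.482,-17.916) -> (56.714,-16.263) [heading=344, move]
    FD 6: (56.714,-16.263) -> (62.482,-17.916) [heading=344, move]
    -- iteration 3/3 --
    BK 6: (62.482,-17.916) -> (56.714,-16.263) [heading=344, move]
    FD 6: (56.714,-16.263) -> (62.482,-17.916) [heading=344, move]
  ]
]
FD 20: (62.482,-17.916) -> (81.707,-23.429) [heading=344, move]
BK 12: (81.707,-23.429) -> (70.172,-20.122) [heading=344, move]
PD: pen down
Final: pos=(70.172,-20.122), heading=344, 1 segment(s) drawn

Segment lengths:
  seg 1: (0,0) -> (-2.884,0.827), length = 3
Total = 3

Answer: 3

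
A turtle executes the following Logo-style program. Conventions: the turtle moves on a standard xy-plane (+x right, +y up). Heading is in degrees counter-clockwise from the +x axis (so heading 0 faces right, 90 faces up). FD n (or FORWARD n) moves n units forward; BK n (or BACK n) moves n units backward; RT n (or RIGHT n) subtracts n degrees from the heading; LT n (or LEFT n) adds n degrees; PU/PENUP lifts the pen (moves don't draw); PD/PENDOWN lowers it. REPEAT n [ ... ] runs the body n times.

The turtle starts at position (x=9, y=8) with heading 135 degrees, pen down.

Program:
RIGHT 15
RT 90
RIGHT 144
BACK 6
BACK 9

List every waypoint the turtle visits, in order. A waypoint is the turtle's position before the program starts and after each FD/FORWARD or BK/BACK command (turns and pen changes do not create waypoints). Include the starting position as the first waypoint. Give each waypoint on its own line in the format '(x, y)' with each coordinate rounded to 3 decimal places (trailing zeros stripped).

Answer: (9, 8)
(11.44, 13.481)
(15.101, 21.703)

Derivation:
Executing turtle program step by step:
Start: pos=(9,8), heading=135, pen down
RT 15: heading 135 -> 120
RT 90: heading 120 -> 30
RT 144: heading 30 -> 246
BK 6: (9,8) -> (11.44,13.481) [heading=246, draw]
BK 9: (11.44,13.481) -> (15.101,21.703) [heading=246, draw]
Final: pos=(15.101,21.703), heading=246, 2 segment(s) drawn
Waypoints (3 total):
(9, 8)
(11.44, 13.481)
(15.101, 21.703)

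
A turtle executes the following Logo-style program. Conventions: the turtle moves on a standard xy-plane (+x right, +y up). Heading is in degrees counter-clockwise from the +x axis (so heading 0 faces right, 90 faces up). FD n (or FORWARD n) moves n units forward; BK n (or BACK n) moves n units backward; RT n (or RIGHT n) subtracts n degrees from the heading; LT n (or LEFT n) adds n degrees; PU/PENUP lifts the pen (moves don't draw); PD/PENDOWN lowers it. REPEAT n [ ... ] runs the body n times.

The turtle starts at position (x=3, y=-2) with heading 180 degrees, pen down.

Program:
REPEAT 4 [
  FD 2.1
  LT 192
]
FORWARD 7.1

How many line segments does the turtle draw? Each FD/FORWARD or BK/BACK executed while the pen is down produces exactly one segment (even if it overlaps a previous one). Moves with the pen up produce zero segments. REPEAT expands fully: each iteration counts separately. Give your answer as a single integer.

Executing turtle program step by step:
Start: pos=(3,-2), heading=180, pen down
REPEAT 4 [
  -- iteration 1/4 --
  FD 2.1: (3,-2) -> (0.9,-2) [heading=180, draw]
  LT 192: heading 180 -> 12
  -- iteration 2/4 --
  FD 2.1: (0.9,-2) -> (2.954,-1.563) [heading=12, draw]
  LT 192: heading 12 -> 204
  -- iteration 3/4 --
  FD 2.1: (2.954,-1.563) -> (1.036,-2.418) [heading=204, draw]
  LT 192: heading 204 -> 36
  -- iteration 4/4 --
  FD 2.1: (1.036,-2.418) -> (2.735,-1.183) [heading=36, draw]
  LT 192: heading 36 -> 228
]
FD 7.1: (2.735,-1.183) -> (-2.016,-6.46) [heading=228, draw]
Final: pos=(-2.016,-6.46), heading=228, 5 segment(s) drawn
Segments drawn: 5

Answer: 5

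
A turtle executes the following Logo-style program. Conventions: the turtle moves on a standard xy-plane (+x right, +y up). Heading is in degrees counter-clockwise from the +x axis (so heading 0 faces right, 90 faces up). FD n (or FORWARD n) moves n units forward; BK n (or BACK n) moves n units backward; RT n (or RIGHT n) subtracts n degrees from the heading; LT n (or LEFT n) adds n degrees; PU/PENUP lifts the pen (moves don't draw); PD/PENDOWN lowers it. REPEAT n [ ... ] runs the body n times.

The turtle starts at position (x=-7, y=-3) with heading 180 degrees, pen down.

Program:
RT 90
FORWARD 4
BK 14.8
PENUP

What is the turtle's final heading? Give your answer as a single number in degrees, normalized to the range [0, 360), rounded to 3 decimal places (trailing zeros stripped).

Executing turtle program step by step:
Start: pos=(-7,-3), heading=180, pen down
RT 90: heading 180 -> 90
FD 4: (-7,-3) -> (-7,1) [heading=90, draw]
BK 14.8: (-7,1) -> (-7,-13.8) [heading=90, draw]
PU: pen up
Final: pos=(-7,-13.8), heading=90, 2 segment(s) drawn

Answer: 90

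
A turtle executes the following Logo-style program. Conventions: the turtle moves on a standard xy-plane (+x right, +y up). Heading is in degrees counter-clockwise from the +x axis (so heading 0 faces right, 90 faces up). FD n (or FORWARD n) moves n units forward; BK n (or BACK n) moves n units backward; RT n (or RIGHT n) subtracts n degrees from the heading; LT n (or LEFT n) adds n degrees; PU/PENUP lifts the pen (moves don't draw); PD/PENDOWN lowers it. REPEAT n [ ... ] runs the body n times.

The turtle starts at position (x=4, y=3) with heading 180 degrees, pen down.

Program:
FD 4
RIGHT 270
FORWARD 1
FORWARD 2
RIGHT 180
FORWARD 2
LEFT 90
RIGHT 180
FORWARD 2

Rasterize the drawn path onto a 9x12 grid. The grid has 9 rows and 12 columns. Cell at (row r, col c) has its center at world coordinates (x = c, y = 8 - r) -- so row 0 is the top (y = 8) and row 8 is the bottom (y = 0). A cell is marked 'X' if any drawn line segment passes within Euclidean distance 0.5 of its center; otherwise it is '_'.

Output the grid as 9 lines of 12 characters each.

Segment 0: (4,3) -> (0,3)
Segment 1: (0,3) -> (0,2)
Segment 2: (0,2) -> (0,0)
Segment 3: (0,0) -> (-0,2)
Segment 4: (-0,2) -> (2,2)

Answer: ____________
____________
____________
____________
____________
XXXXX_______
XXX_________
X___________
X___________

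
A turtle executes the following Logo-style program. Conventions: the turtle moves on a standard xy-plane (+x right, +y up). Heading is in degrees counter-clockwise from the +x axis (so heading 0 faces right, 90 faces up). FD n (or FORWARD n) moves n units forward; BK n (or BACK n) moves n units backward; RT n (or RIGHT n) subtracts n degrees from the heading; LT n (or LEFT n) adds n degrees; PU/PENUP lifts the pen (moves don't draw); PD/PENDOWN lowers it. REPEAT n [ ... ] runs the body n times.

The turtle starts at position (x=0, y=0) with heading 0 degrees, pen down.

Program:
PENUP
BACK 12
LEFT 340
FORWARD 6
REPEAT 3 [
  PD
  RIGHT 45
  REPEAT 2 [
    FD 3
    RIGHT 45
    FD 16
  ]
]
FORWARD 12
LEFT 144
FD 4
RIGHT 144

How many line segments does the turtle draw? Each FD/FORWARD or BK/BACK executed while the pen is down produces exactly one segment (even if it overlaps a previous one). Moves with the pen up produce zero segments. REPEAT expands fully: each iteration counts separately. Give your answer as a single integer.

Executing turtle program step by step:
Start: pos=(0,0), heading=0, pen down
PU: pen up
BK 12: (0,0) -> (-12,0) [heading=0, move]
LT 340: heading 0 -> 340
FD 6: (-12,0) -> (-6.362,-2.052) [heading=340, move]
REPEAT 3 [
  -- iteration 1/3 --
  PD: pen down
  RT 45: heading 340 -> 295
  REPEAT 2 [
    -- iteration 1/2 --
    FD 3: (-6.362,-2.052) -> (-5.094,-4.771) [heading=295, draw]
    RT 45: heading 295 -> 250
    FD 16: (-5.094,-4.771) -> (-10.566,-19.806) [heading=250, draw]
    -- iteration 2/2 --
    FD 3: (-10.566,-19.806) -> (-11.592,-22.625) [heading=250, draw]
    RT 45: heading 250 -> 205
    FD 16: (-11.592,-22.625) -> (-26.093,-29.387) [heading=205, draw]
  ]
  -- iteration 2/3 --
  PD: pen down
  RT 45: heading 205 -> 160
  REPEAT 2 [
    -- iteration 1/2 --
    FD 3: (-26.093,-29.387) -> (-28.912,-28.361) [heading=160, draw]
    RT 45: heading 160 -> 115
    FD 16: (-28.912,-28.361) -> (-35.674,-13.86) [heading=115, draw]
    -- iteration 2/2 --
    FD 3: (-35.674,-13.86) -> (-36.942,-11.141) [heading=115, draw]
    RT 45: heading 115 -> 70
    FD 16: (-36.942,-11.141) -> (-31.47,3.894) [heading=70, draw]
  ]
  -- iteration 3/3 --
  PD: pen down
  RT 45: heading 70 -> 25
  REPEAT 2 [
    -- iteration 1/2 --
    FD 3: (-31.47,3.894) -> (-28.751,5.162) [heading=25, draw]
    RT 45: heading 25 -> 340
    FD 16: (-28.751,5.162) -> (-13.716,-0.311) [heading=340, draw]
    -- iteration 2/2 --
    FD 3: (-13.716,-0.311) -> (-10.897,-1.337) [heading=340, draw]
    RT 45: heading 340 -> 295
    FD 16: (-10.897,-1.337) -> (-4.135,-15.838) [heading=295, draw]
  ]
]
FD 12: (-4.135,-15.838) -> (0.937,-26.713) [heading=295, draw]
LT 144: heading 295 -> 79
FD 4: (0.937,-26.713) -> (1.7,-22.787) [heading=79, draw]
RT 144: heading 79 -> 295
Final: pos=(1.7,-22.787), heading=295, 14 segment(s) drawn
Segments drawn: 14

Answer: 14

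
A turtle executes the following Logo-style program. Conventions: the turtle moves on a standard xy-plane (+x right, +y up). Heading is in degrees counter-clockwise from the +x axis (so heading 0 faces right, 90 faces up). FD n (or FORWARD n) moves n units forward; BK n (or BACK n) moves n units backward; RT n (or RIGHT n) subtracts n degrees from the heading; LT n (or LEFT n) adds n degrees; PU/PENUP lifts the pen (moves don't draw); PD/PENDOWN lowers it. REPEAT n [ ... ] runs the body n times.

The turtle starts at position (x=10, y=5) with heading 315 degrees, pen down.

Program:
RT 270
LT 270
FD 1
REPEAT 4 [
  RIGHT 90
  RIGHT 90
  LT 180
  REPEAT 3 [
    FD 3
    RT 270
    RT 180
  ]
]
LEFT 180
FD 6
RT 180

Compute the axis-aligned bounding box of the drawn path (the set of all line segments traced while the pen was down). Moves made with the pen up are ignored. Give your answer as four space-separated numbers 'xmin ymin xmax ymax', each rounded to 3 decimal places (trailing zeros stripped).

Executing turtle program step by step:
Start: pos=(10,5), heading=315, pen down
RT 270: heading 315 -> 45
LT 270: heading 45 -> 315
FD 1: (10,5) -> (10.707,4.293) [heading=315, draw]
REPEAT 4 [
  -- iteration 1/4 --
  RT 90: heading 315 -> 225
  RT 90: heading 225 -> 135
  LT 180: heading 135 -> 315
  REPEAT 3 [
    -- iteration 1/3 --
    FD 3: (10.707,4.293) -> (12.828,2.172) [heading=315, draw]
    RT 270: heading 315 -> 45
    RT 180: heading 45 -> 225
    -- iteration 2/3 --
    FD 3: (12.828,2.172) -> (10.707,0.05) [heading=225, draw]
    RT 270: heading 225 -> 315
    RT 180: heading 315 -> 135
    -- iteration 3/3 --
    FD 3: (10.707,0.05) -> (8.586,2.172) [heading=135, draw]
    RT 270: heading 135 -> 225
    RT 180: heading 225 -> 45
  ]
  -- iteration 2/4 --
  RT 90: heading 45 -> 315
  RT 90: heading 315 -> 225
  LT 180: heading 225 -> 45
  REPEAT 3 [
    -- iteration 1/3 --
    FD 3: (8.586,2.172) -> (10.707,4.293) [heading=45, draw]
    RT 270: heading 45 -> 135
    RT 180: heading 135 -> 315
    -- iteration 2/3 --
    FD 3: (10.707,4.293) -> (12.828,2.172) [heading=315, draw]
    RT 270: heading 315 -> 45
    RT 180: heading 45 -> 225
    -- iteration 3/3 --
    FD 3: (12.828,2.172) -> (10.707,0.05) [heading=225, draw]
    RT 270: heading 225 -> 315
    RT 180: heading 315 -> 135
  ]
  -- iteration 3/4 --
  RT 90: heading 135 -> 45
  RT 90: heading 45 -> 315
  LT 180: heading 315 -> 135
  REPEAT 3 [
    -- iteration 1/3 --
    FD 3: (10.707,0.05) -> (8.586,2.172) [heading=135, draw]
    RT 270: heading 135 -> 225
    RT 180: heading 225 -> 45
    -- iteration 2/3 --
    FD 3: (8.586,2.172) -> (10.707,4.293) [heading=45, draw]
    RT 270: heading 45 -> 135
    RT 180: heading 135 -> 315
    -- iteration 3/3 --
    FD 3: (10.707,4.293) -> (12.828,2.172) [heading=315, draw]
    RT 270: heading 315 -> 45
    RT 180: heading 45 -> 225
  ]
  -- iteration 4/4 --
  RT 90: heading 225 -> 135
  RT 90: heading 135 -> 45
  LT 180: heading 45 -> 225
  REPEAT 3 [
    -- iteration 1/3 --
    FD 3: (12.828,2.172) -> (10.707,0.05) [heading=225, draw]
    RT 270: heading 225 -> 315
    RT 180: heading 315 -> 135
    -- iteration 2/3 --
    FD 3: (10.707,0.05) -> (8.586,2.172) [heading=135, draw]
    RT 270: heading 135 -> 225
    RT 180: heading 225 -> 45
    -- iteration 3/3 --
    FD 3: (8.586,2.172) -> (10.707,4.293) [heading=45, draw]
    RT 270: heading 45 -> 135
    RT 180: heading 135 -> 315
  ]
]
LT 180: heading 315 -> 135
FD 6: (10.707,4.293) -> (6.464,8.536) [heading=135, draw]
RT 180: heading 135 -> 315
Final: pos=(6.464,8.536), heading=315, 14 segment(s) drawn

Segment endpoints: x in {6.464, 8.586, 10, 10.707, 10.707, 10.707, 10.707, 10.707, 12.828, 12.828}, y in {0.05, 0.05, 2.172, 2.172, 2.172, 2.172, 2.172, 2.172, 4.293, 4.293, 4.293, 4.293, 5, 8.536}
xmin=6.464, ymin=0.05, xmax=12.828, ymax=8.536

Answer: 6.464 0.05 12.828 8.536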